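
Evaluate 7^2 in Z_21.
7^{2} = 49 ≡ 7 (mod 21)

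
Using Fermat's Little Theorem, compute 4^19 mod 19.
By Fermat: 4^{18} ≡ 1 mod 19. So 4^{19} = 4^{18} · 4^{1} ≡ 4^{1} ≡ 4 mod 19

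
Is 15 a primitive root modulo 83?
ord_83(15) divides 82. For each prime q|82: 15^{41}≡82, 15^{2}≡59, none ≡ 1. So 15 has order 82 and is a primitive root mod 83.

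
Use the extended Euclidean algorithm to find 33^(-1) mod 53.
Extended GCD: 33(-8) + 53(5) = 1. So 33^(-1) ≡ -8 ≡ 45 mod 53. Verify: 33 × 45 = 1485 ≡ 1 mod 53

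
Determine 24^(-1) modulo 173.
Since 173 is prime, by Fermat 24^(-1) ≡ 24^{171} ≡ 137 mod 173. Verify: 24 × 137 = 3288 ≡ 1 mod 173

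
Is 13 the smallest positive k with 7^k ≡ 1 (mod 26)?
Powers of 7 mod 26: 7^1≡7, 7^2≡23, 7^3≡5, 7^4≡9, 7^5≡11, 7^6≡25, 7^7≡19, 7^8≡3, 7^9≡21, 7^10≡17, 7^11≡15, 7^12≡1. Already 7^12≡1, so the order is 12 < 13. No, the actual order is 12.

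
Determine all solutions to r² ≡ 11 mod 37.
The square roots of 11 mod 37 are 23 and 14. Verify: 23² = 529 ≡ 11 mod 37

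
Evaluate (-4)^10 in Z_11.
Using Fermat: (-4)^{10} ≡ 1 (mod 11). 10 ≡ 0 (mod 10). So (-4)^{10} ≡ (-4)^{0} ≡ 1 (mod 11)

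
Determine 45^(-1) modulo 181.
Since 181 is prime, by Fermat 45^(-1) ≡ 45^{179} ≡ 177 mod 181. Verify: 45 × 177 = 7965 ≡ 1 mod 181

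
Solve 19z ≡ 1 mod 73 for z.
Since 73 is prime, by Fermat 19^(-1) ≡ 19^{71} ≡ 50 mod 73. Verify: 19 × 50 = 950 ≡ 1 mod 73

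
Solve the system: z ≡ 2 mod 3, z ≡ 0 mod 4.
M = 3 × 4 = 12. M₁ = 4, y₁ ≡ 1 mod 3. M₂ = 3, y₂ ≡ 3 mod 4. z = 2×4×1 + 0×3×3 ≡ 8 mod 12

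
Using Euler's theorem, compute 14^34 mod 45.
By Euler: 14^{24} ≡ 1 mod 45 since gcd(14, 45) = 1. 34 = 1×24 + 10. So 14^{34} ≡ 14^{10} ≡ 31 mod 45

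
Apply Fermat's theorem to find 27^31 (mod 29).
By Fermat: 27^{28} ≡ 1 (mod 29). So 27^{31} = 27^{28} · 27^{3} ≡ 27^{3} ≡ 21 (mod 29)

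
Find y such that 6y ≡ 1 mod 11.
Since 11 is prime, by Fermat 6^(-1) ≡ 6^{9} ≡ 2 mod 11. Verify: 6 × 2 = 12 ≡ 1 mod 11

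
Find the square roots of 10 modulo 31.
The square roots of 10 mod 31 are 14 and 17. Verify: 14² = 196 ≡ 10 mod 31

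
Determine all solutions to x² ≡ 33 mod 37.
The square roots of 33 mod 37 are 12 and 25. Verify: 12² = 144 ≡ 33 mod 37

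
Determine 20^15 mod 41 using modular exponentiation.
By repeated squaring mod 41: 20^{1}≡20, 20^{2}≡31, 20^{4}≡18, 20^{8}≡37. Then 20^{15} = 20^{8+4+2+1} ≡ 37 × 18 × 31 × 20 ≡ 9 mod 41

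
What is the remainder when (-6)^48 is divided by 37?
Using Fermat: (-6)^{36} ≡ 1 (mod 37). 48 ≡ 12 (mod 36). So (-6)^{48} ≡ (-6)^{12} ≡ 1 (mod 37)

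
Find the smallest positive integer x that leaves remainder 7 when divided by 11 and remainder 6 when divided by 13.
M = 11 × 13 = 143. M₁ = 13, y₁ ≡ 6 mod 11. M₂ = 11, y₂ ≡ 6 mod 13. x = 7×13×6 + 6×11×6 ≡ 84 mod 143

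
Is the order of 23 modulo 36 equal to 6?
Powers of 23 mod 36: 23^1≡23, 23^2≡25, 23^3≡35, 23^4≡13, 23^5≡11, 23^6≡1. First k with 23^k≡1 is k=6. Yes, ord_36(23) = 6.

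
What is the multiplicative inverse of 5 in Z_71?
Since 71 is prime, by Fermat 5^(-1) ≡ 5^{69} ≡ 57 mod 71. Verify: 5 × 57 = 285 ≡ 1 mod 71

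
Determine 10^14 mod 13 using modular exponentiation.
Using Fermat: 10^{12} ≡ 1 mod 13. 14 ≡ 2 mod 12. So 10^{14} ≡ 10^{2} ≡ 9 mod 13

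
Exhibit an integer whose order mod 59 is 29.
3 has order 29 mod 59 since 3^{29} ≡ 1 (mod 59) and no smaller power works.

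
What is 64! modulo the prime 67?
(66)! = (64)! × (65) × (66) ≡ -1 mod 67. So (64)! ≡ -1 × [(66)(65)]^(-1) ≡ 33 mod 67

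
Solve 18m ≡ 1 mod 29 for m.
Since 29 is prime, by Fermat 18^(-1) ≡ 18^{27} ≡ 21 mod 29. Verify: 18 × 21 = 378 ≡ 1 mod 29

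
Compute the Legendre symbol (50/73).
(50/73) = 50^{36} mod 73 = 1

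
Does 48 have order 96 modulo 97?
48^{48} ≡ 1 (mod 97) and 48 < 96, so ord_97(48) = 48 ≠ 96 and 48 is not a primitive root.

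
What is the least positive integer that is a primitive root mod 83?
g = 2. Powers: [2, 4, 8, 16, 32, 64, 45, 7, ...] generates all 82 non-zero residues.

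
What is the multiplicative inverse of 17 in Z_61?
Since 61 is prime, by Fermat 17^(-1) ≡ 17^{59} ≡ 18 mod 61. Verify: 17 × 18 = 306 ≡ 1 mod 61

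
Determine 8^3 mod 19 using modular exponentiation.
8^{3} = 512 ≡ 18 (mod 19)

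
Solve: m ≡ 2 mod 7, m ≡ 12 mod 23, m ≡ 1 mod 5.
M = 7 × 23 × 5 = 805. M₁ = 115, y₁ ≡ 5 mod 7. M₂ = 35, y₂ ≡ 2 mod 23. M₃ = 161, y₃ ≡ 1 mod 5. m = 2×115×5 + 12×35×2 + 1×161×1 ≡ 541 mod 805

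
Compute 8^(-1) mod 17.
Since 17 is prime, by Fermat 8^(-1) ≡ 8^{15} ≡ 15 mod 17. Verify: 8 × 15 = 120 ≡ 1 mod 17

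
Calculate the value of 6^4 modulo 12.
6^{4} = 1296 ≡ 0 (mod 12)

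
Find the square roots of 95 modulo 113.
The square roots of 95 mod 113 are 35 and 78. Verify: 35² = 1225 ≡ 95 mod 113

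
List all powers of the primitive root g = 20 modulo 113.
20^1, 20^2, ..., 20^{112} mod 113: [20, 61, 90, 105, 66, 77, 71, 64, 37, 62, 110, 53, 43, 69, 24, 28, 108, 13, 34, 2, 40, 9, 67, 97, 19, 41, 29, 15, 74, 11, 107, 106, 86, 25, 48, 56, 103, 26, 68, 4, 80, 18, 21, 81, 38, 82, 58, 30, 35, 22, 101, 99, 59, 50, 96, 112, 93, 52, 23, 8, 47, 36, 42, 49, 76, 51, 3, 60, 70, 44, 89, 85, 5, 100, 79, 111, 73, 104, 46, 16, 94, 72, 84, 98, 39, 102, 6, 7, 27, 88, 65, 57, 10, 87, 45, 109, 33, 95, 92, 32, 75, 31, 55, 83, 78, 91, 12, 14, 54, 63, 17, 1]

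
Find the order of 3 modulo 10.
Powers of 3 mod 10: 3^1≡3, 3^2≡9, 3^3≡7, 3^4≡1. ord_10(3) = 4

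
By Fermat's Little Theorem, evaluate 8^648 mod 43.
By Fermat: 8^{42} ≡ 1 (mod 43). 648 ≡ 18 (mod 42). So 8^{648} ≡ 8^{18} ≡ 11 (mod 43)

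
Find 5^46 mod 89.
By repeated squaring mod 89: 5^{1}≡5, 5^{2}≡25, 5^{4}≡2, 5^{8}≡4, 5^{16}≡16, 5^{32}≡78. Then 5^{46} = 5^{32+8+4+2} ≡ 78 × 4 × 2 × 25 ≡ 25 mod 89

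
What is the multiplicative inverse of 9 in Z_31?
Since 31 is prime, by Fermat 9^(-1) ≡ 9^{29} ≡ 7 (mod 31). Verify: 9 × 7 = 63 ≡ 1 (mod 31)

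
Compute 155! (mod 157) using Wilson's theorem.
(156)! = (155)! × (156) ≡ -1 (mod 157). So (155)! ≡ -1 × (156)^(-1) ≡ (-1)×(-1) = 1 (mod 157)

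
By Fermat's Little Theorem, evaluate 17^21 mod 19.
By Fermat: 17^{18} ≡ 1 (mod 19). So 17^{21} = 17^{18} · 17^{3} ≡ 17^{3} ≡ 11 (mod 19)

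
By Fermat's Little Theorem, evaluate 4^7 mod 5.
By Fermat: 4^{4} ≡ 1 (mod 5). So 4^{7} = 4^{4} · 4^{3} ≡ 4^{3} ≡ 4 (mod 5)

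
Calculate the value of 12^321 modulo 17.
Using Fermat: 12^{16} ≡ 1 (mod 17). 321 ≡ 1 (mod 16). So 12^{321} ≡ 12^{1} ≡ 12 (mod 17)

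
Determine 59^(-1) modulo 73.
Since 73 is prime, by Fermat 59^(-1) ≡ 59^{71} ≡ 26 (mod 73). Verify: 59 × 26 = 1534 ≡ 1 (mod 73)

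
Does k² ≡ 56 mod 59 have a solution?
By Euler's criterion: 56^{29} ≡ 58 mod 59. Since this equals -1 (≡ 58), 56 is not a QR.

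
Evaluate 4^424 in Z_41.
Using Fermat: 4^{40} ≡ 1 mod 41. 424 ≡ 24 mod 40. So 4^{424} ≡ 4^{24} ≡ 10 mod 41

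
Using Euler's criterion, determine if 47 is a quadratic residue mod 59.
By Euler's criterion: 47^{29} ≡ 58 (mod 59). Since this equals -1 (≡ 58), 47 is not a QR.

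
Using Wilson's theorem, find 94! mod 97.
(96)! = (94)! × (95) × (96) ≡ -1 (mod 97). So (94)! ≡ -1 × [(96)(95)]^(-1) ≡ 48 (mod 97)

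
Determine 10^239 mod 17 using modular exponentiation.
Using Fermat: 10^{16} ≡ 1 mod 17. 239 ≡ 15 mod 16. So 10^{239} ≡ 10^{15} ≡ 12 mod 17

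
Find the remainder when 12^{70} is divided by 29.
By Fermat: 12^{28} ≡ 1 mod 29. 70 = 2×28 + 14. So 12^{70} ≡ 12^{14} ≡ 28 mod 29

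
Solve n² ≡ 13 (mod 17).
The square roots of 13 mod 17 are 8 and 9. Verify: 8² = 64 ≡ 13 (mod 17)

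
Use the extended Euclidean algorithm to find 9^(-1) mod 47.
Extended GCD: 9(21) + 47(-4) = 1. So 9^(-1) ≡ 21 mod 47. Verify: 9 × 21 = 189 ≡ 1 mod 47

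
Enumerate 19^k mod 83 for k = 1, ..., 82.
19^1, 19^2, ..., 19^{82} mod 83: [19, 29, 53, 11, 43, 70, 2, 38, 58, 23, 22, 3, 57, 4, 76, 33, 46, 44, 6, 31, 8, 69, 66, 9, 5, 12, 62, 16, 55, 49, 18, 10, 24, 41, 32, 27, 15, 36, 20, 48, 82, 64, 54, 30, 72, 40, 13, 81, 45, 25, 60, 61, 80, 26, 79, 7, 50, 37, 39, 77, 52, 75, 14, 17, 74, 78, 71, 21, 67, 28, 34, 65, 73, 59, 42, 51, 56, 68, 47, 63, 35, 1]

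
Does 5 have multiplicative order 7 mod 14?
Powers of 5 mod 14: 5^1≡5, 5^2≡11, 5^3≡13, 5^4≡9, 5^5≡3, 5^6≡1. Already 5^6≡1, so the order is 6 < 7. No, the actual order is 6.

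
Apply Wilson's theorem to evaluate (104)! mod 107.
(106)! = (104)! × (105) × (106) ≡ -1 (mod 107). So (104)! ≡ -1 × [(106)(105)]^(-1) ≡ 53 (mod 107)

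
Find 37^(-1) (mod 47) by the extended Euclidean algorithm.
Extended GCD: 37(14) + 47(-11) = 1. So 37^(-1) ≡ 14 (mod 47). Verify: 37 × 14 = 518 ≡ 1 (mod 47)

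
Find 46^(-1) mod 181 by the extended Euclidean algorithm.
Extended GCD: 46(-59) + 181(15) = 1. So 46^(-1) ≡ -59 ≡ 122 mod 181. Verify: 46 × 122 = 5612 ≡ 1 mod 181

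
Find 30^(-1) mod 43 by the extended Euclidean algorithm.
Extended GCD: 30(-10) + 43(7) = 1. So 30^(-1) ≡ -10 ≡ 33 mod 43. Verify: 30 × 33 = 990 ≡ 1 mod 43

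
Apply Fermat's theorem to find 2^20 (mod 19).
By Fermat: 2^{18} ≡ 1 (mod 19). So 2^{20} = 2^{18} · 2^{2} ≡ 2^{2} ≡ 4 (mod 19)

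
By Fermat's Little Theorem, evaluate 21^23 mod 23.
By Fermat: 21^{22} ≡ 1 mod 23. So 21^{23} = 21^{22} · 21^{1} ≡ 21^{1} ≡ 21 mod 23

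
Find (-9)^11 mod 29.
By repeated squaring mod 29: (-9)^{1}≡20, (-9)^{2}≡23, (-9)^{4}≡7, (-9)^{8}≡20. Then (-9)^{11} = (-9)^{8+2+1} ≡ 20 × 23 × 20 ≡ 7 mod 29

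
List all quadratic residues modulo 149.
Quadratic residues modulo 149: {1, 4, 5, 6, 7, 9, 16, 17, 19, 20, 22, 24, 25, 26, 28, 29, 30, 31, 33, 35, 36, 37, 39, 42, 45, 46, 47, 49, 53, 54, 61, 63, 64, 67, 68, 69, 73, 76, 80, 81, 82, 85, 86, 88, 95, 96, 100, 102, 103, 104, 107, 110, 112, 113, 114, 116, 118, 119, 120, 121, 123, 124, 125, 127, 129, 130, 132, 133, 140, 142, 143, 144, 145, 148}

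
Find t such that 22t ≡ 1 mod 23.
Since 23 is prime, by Fermat 22^(-1) ≡ 22^{21} ≡ 22 mod 23. Verify: 22 × 22 = 484 ≡ 1 mod 23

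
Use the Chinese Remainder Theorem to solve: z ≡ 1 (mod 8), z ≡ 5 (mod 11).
M = 8 × 11 = 88. M₁ = 11, y₁ ≡ 3 (mod 8). M₂ = 8, y₂ ≡ 7 (mod 11). z = 1×11×3 + 5×8×7 ≡ 49 (mod 88)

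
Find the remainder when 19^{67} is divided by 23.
By Fermat: 19^{22} ≡ 1 (mod 23). 67 = 3×22 + 1. So 19^{67} ≡ 19^{1} ≡ 19 (mod 23)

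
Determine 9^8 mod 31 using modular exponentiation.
By repeated squaring (mod 31): 9^{1}≡9, 9^{2}≡19, 9^{4}≡20, 9^{8}≡28. So 9^{8} ≡ 28 (mod 31)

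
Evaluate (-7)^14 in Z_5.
Using Fermat: (-7)^{4} ≡ 1 mod 5. 14 ≡ 2 mod 4. So (-7)^{14} ≡ (-7)^{2} ≡ 4 mod 5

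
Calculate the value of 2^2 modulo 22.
2^{2} = 4 ≡ 4 (mod 22)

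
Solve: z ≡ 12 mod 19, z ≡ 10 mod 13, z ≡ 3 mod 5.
M = 19 × 13 × 5 = 1235. M₁ = 65, y₁ ≡ 12 mod 19. M₂ = 95, y₂ ≡ 10 mod 13. M₃ = 247, y₃ ≡ 3 mod 5. z = 12×65×12 + 10×95×10 + 3×247×3 ≡ 88 mod 1235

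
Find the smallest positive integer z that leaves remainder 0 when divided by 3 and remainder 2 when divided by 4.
M = 3 × 4 = 12. M₁ = 4, y₁ ≡ 1 mod 3. M₂ = 3, y₂ ≡ 3 mod 4. z = 0×4×1 + 2×3×3 ≡ 6 mod 12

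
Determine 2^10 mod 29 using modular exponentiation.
By repeated squaring (mod 29): 2^{1}≡2, 2^{2}≡4, 2^{4}≡16, 2^{8}≡24. Then 2^{10} = 2^{8+2} ≡ 24 × 4 ≡ 9 (mod 29)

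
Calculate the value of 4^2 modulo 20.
4^{2} = 16 ≡ 16 mod 20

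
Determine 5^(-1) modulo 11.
Since 11 is prime, by Fermat 5^(-1) ≡ 5^{9} ≡ 9 mod 11. Verify: 5 × 9 = 45 ≡ 1 mod 11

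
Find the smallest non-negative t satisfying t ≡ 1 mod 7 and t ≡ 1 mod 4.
M = 7 × 4 = 28. M₁ = 4, y₁ ≡ 2 mod 7. M₂ = 7, y₂ ≡ 3 mod 4. t = 1×4×2 + 1×7×3 ≡ 1 mod 28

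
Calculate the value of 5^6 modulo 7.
Using Fermat: 5^{6} ≡ 1 (mod 7). 6 ≡ 0 (mod 6). So 5^{6} ≡ 5^{0} ≡ 1 (mod 7)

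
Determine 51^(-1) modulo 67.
Since 67 is prime, by Fermat 51^(-1) ≡ 51^{65} ≡ 46 (mod 67). Verify: 51 × 46 = 2346 ≡ 1 (mod 67)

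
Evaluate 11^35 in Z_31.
Using Fermat: 11^{30} ≡ 1 mod 31. 35 ≡ 5 mod 30. So 11^{35} ≡ 11^{5} ≡ 6 mod 31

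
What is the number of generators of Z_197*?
Number of primitive roots mod 197 = φ(p-1) = φ(196) = 84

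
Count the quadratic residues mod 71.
Exactly half the non-zero residues mod a prime are QRs: (71-1)/2 = 35.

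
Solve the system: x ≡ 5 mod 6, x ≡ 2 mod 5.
M = 6 × 5 = 30. M₁ = 5, y₁ ≡ 5 mod 6. M₂ = 6, y₂ ≡ 1 mod 5. x = 5×5×5 + 2×6×1 ≡ 17 mod 30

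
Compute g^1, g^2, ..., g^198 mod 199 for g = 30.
30^1, 30^2, ..., 30^{198} mod 199: [30, 104, 135, 70, 110, 116, 97, 124, 138, 160, 24, 123, 108, 56, 88, 53, 197, 139, 190, 128, 59, 178, 166, 5, 150, 122, 78, 151, 152, 182, 87, 23, 93, 4, 120, 18, 142, 81, 42, 66, 189, 98, 154, 43, 96, 94, 34, 25, 153, 13, 191, 158, 163, 114, 37, 115, 67, 20, 3, 90, 113, 7, 11, 131, 149, 92, 173, 16, 82, 72, 170, 125, 168, 65, 159, 193, 19, 172, 185, 177, 136, 100, 15, 52, 167, 35, 55, 58, 148, 62, 69, 80, 12, 161, 54, 28, 44, 126, 198, 169, 95, 64, 129, 89, 83, 102, 75, 61, 39, 175, 76, 91, 143, 111, 146, 2, 60, 9, 71, 140, 21, 33, 194, 49, 77, 121, 48, 47, 17, 112, 176, 106, 195, 79, 181, 57, 118, 157, 133, 10, 101, 45, 156, 103, 105, 165, 174, 46, 186, 8, 41, 36, 85, 162, 84, 132, 179, 196, 109, 86, 192, 188, 68, 50, 107, 26, 183, 117, 127, 29, 74, 31, 134, 40, 6, 180, 27, 14, 22, 63, 99, 184, 147, 32, 164, 144, 141, 51, 137, 130, 119, 187, 38, 145, 171, 155, 73, 1]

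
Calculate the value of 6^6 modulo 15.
By repeated squaring (mod 15): 6^{1}≡6, 6^{2}≡6, 6^{4}≡6. Then 6^{6} = 6^{4+2} ≡ 6 × 6 ≡ 6 (mod 15)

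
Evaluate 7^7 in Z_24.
By repeated squaring mod 24: 7^{1}≡7, 7^{2}≡1, 7^{4}≡1. Then 7^{7} = 7^{4+2+1} ≡ 1 × 1 × 7 ≡ 7 mod 24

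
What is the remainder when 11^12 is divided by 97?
By repeated squaring (mod 97): 11^{1}≡11, 11^{2}≡24, 11^{4}≡91, 11^{8}≡36. Then 11^{12} = 11^{8+4} ≡ 36 × 91 ≡ 75 (mod 97)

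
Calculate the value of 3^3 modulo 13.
3^{3} = 27 ≡ 1 (mod 13)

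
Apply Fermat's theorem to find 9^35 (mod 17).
By Fermat: 9^{16} ≡ 1 (mod 17). 35 = 2×16 + 3. So 9^{35} ≡ 9^{3} ≡ 15 (mod 17)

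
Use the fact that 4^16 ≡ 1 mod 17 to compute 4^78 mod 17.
By Fermat: 4^{16} ≡ 1 mod 17. 78 = 4×16 + 14. So 4^{78} ≡ 4^{14} ≡ 16 mod 17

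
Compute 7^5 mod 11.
By repeated squaring (mod 11): 7^{1}≡7, 7^{2}≡5, 7^{4}≡3. Then 7^{5} = 7^{4+1} ≡ 3 × 7 ≡ 10 (mod 11)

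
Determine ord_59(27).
Powers of 27 mod 59: 27^1≡27, 27^2≡21, 27^3≡36, 27^4≡28, 27^5≡48, 27^6≡57, 27^7≡5, 27^8≡17, 27^9≡46, 27^10≡3, 27^11≡22, 27^12≡4, 27^13≡49, 27^14≡25, 27^15≡26, 27^16≡53, 27^17≡15, 27^18≡51, 27^19≡20, 27^20≡9, 27^21≡7, 27^22≡12, 27^23≡29, 27^24≡16, 27^25≡19, 27^26≡41, 27^27≡45, 27^28≡35, 27^29≡1. ord_59(27) = 29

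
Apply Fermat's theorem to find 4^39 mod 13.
By Fermat: 4^{12} ≡ 1 mod 13. 39 = 3×12 + 3. So 4^{39} ≡ 4^{3} ≡ 12 mod 13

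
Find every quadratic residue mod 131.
QRs mod 131: {1, 3, 4, 5, 7, 9, 11, 12, 13, 15, 16, 20, 21, 25, 27, 28, 33, 34, 35, 36, 38, 39, 41, 43, 44, 45, 46, 48, 49, 52, 53, 55, 58, 59, 60, 61, 62, 63, 64, 65, 74, 75, 77, 80, 81, 84, 89, 91, 94, 99, 100, 101, 102, 105, 107, 108, 109, 112, 113, 114, 117, 121, 123, 125, 129}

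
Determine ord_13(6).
Powers of 6 mod 13: 6^1≡6, 6^2≡10, 6^3≡8, 6^4≡9, 6^5≡2, 6^6≡12, 6^7≡7, 6^8≡3, 6^9≡5, 6^10≡4, 6^11≡11, 6^12≡1. Order = 12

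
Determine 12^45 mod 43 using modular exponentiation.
Using Fermat: 12^{42} ≡ 1 mod 43. 45 ≡ 3 mod 42. So 12^{45} ≡ 12^{3} ≡ 8 mod 43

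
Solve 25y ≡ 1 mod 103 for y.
Since 103 is prime, by Fermat 25^(-1) ≡ 25^{101} ≡ 33 mod 103. Verify: 25 × 33 = 825 ≡ 1 mod 103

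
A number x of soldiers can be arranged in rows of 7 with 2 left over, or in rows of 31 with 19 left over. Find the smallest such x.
M = 7 × 31 = 217. M₁ = 31, y₁ ≡ 5 (mod 7). M₂ = 7, y₂ ≡ 9 (mod 31). x = 2×31×5 + 19×7×9 ≡ 205 (mod 217)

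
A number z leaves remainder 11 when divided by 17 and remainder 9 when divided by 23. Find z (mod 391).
M = 17 × 23 = 391. M₁ = 23, y₁ ≡ 3 (mod 17). M₂ = 17, y₂ ≡ 19 (mod 23). z = 11×23×3 + 9×17×19 ≡ 147 (mod 391)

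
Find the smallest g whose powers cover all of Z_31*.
g = 3. For each prime q|30: 3^{15}≡30, 3^{10}≡25, 3^{6}≡16, none ≡ 1, so ord_31(3) = 30 and 3 is a primitive root.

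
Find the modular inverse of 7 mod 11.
Since 11 is prime, by Fermat 7^(-1) ≡ 7^{9} ≡ 8 mod 11. Verify: 7 × 8 = 56 ≡ 1 mod 11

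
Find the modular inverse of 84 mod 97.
Since 97 is prime, by Fermat 84^(-1) ≡ 84^{95} ≡ 82 (mod 97). Verify: 84 × 82 = 6888 ≡ 1 (mod 97)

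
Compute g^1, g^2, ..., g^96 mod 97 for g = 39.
39^1, 39^2, ..., 39^{96} mod 97: [39, 66, 52, 88, 37, 85, 17, 81, 55, 11, 41, 47, 87, 95, 19, 62, 90, 18, 23, 24, 63, 32, 84, 75, 15, 3, 20, 4, 59, 70, 14, 61, 51, 49, 68, 33, 26, 44, 67, 91, 57, 89, 76, 54, 69, 72, 92, 96, 58, 31, 45, 9, 60, 12, 80, 16, 42, 86, 56, 50, 10, 2, 78, 35, 7, 79, 74, 73, 34, 65, 13, 22, 82, 94, 77, 93, 38, 27, 83, 36, 46, 48, 29, 64, 71, 53, 30, 6, 40, 8, 21, 43, 28, 25, 5, 1]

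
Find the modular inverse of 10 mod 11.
Since 11 is prime, by Fermat 10^(-1) ≡ 10^{9} ≡ 10 (mod 11). Verify: 10 × 10 = 100 ≡ 1 (mod 11)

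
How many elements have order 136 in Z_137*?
There are φ(137-1) = φ(136) = 64 primitive roots modulo 137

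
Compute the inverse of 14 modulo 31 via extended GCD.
Extended GCD: 14(-11) + 31(5) = 1. So 14^(-1) ≡ -11 ≡ 20 mod 31. Verify: 14 × 20 = 280 ≡ 1 mod 31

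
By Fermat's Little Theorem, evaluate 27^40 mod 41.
By Fermat's Little Theorem, 27^{40} ≡ 1 mod 41 since 41 is prime and gcd(27, 41) = 1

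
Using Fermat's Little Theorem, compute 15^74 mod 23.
By Fermat: 15^{22} ≡ 1 mod 23. 74 = 3×22 + 8. So 15^{74} ≡ 15^{8} ≡ 4 mod 23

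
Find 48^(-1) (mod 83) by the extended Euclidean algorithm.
Extended GCD: 48(-19) + 83(11) = 1. So 48^(-1) ≡ -19 ≡ 64 (mod 83). Verify: 48 × 64 = 3072 ≡ 1 (mod 83)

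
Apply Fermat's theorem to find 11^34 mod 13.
By Fermat: 11^{12} ≡ 1 mod 13. 34 = 2×12 + 10. So 11^{34} ≡ 11^{10} ≡ 10 mod 13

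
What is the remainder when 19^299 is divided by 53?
Using Fermat: 19^{52} ≡ 1 (mod 53). 299 ≡ 39 (mod 52). So 19^{299} ≡ 19^{39} ≡ 23 (mod 53)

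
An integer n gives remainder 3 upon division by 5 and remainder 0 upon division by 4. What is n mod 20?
M = 5 × 4 = 20. M₁ = 4, y₁ ≡ 4 mod 5. M₂ = 5, y₂ ≡ 1 mod 4. n = 3×4×4 + 0×5×1 ≡ 8 mod 20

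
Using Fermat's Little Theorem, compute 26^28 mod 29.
By Fermat's Little Theorem, 26^{28} ≡ 1 (mod 29) since 29 is prime and gcd(26, 29) = 1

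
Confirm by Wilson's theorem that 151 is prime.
(150)! mod 151 = 150. Since this equals -1 (mod 151), Wilson confirms 151 is prime.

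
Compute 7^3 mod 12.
7^{3} = 343 ≡ 7 mod 12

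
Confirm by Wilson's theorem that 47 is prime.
(46)! mod 47 = 46. Since this equals -1 (mod 47), Wilson confirms 47 is prime.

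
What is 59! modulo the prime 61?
(60)! = (59)! × (60) ≡ -1 (mod 61). So (59)! ≡ -1 × (60)^(-1) ≡ (-1)×(-1) = 1 (mod 61)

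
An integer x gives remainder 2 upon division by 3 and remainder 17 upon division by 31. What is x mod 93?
M = 3 × 31 = 93. M₁ = 31, y₁ ≡ 1 mod 3. M₂ = 3, y₂ ≡ 21 mod 31. x = 2×31×1 + 17×3×21 ≡ 17 mod 93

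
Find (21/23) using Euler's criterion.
(21/23) = 21^{11} mod 23 = -1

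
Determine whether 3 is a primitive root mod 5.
ord_5(3) divides 4. For each prime q|4: 3^{2}≡4, none ≡ 1. So 3 has order 4 and is a primitive root mod 5.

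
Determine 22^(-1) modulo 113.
Since 113 is prime, by Fermat 22^(-1) ≡ 22^{111} ≡ 36 (mod 113). Verify: 22 × 36 = 792 ≡ 1 (mod 113)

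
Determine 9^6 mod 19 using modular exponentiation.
By repeated squaring mod 19: 9^{1}≡9, 9^{2}≡5, 9^{4}≡6. Then 9^{6} = 9^{4+2} ≡ 6 × 5 ≡ 11 mod 19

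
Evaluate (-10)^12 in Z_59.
By repeated squaring (mod 59): (-10)^{1}≡49, (-10)^{2}≡41, (-10)^{4}≡29, (-10)^{8}≡15. Then (-10)^{12} = (-10)^{8+4} ≡ 15 × 29 ≡ 22 (mod 59)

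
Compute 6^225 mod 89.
Using Fermat: 6^{88} ≡ 1 mod 89. 225 ≡ 49 mod 88. So 6^{225} ≡ 6^{49} ≡ 56 mod 89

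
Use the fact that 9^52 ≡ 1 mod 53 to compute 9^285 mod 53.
By Fermat: 9^{52} ≡ 1 mod 53. 285 ≡ 25 mod 52. So 9^{285} ≡ 9^{25} ≡ 6 mod 53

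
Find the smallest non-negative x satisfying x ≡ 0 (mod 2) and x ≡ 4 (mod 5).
M = 2 × 5 = 10. M₁ = 5, y₁ ≡ 1 (mod 2). M₂ = 2, y₂ ≡ 3 (mod 5). x = 0×5×1 + 4×2×3 ≡ 4 (mod 10)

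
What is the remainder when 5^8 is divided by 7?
Using Fermat: 5^{6} ≡ 1 (mod 7). 8 ≡ 2 (mod 6). So 5^{8} ≡ 5^{2} ≡ 4 (mod 7)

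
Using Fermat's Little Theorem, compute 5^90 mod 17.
By Fermat: 5^{16} ≡ 1 (mod 17). 90 = 5×16 + 10. So 5^{90} ≡ 5^{10} ≡ 9 (mod 17)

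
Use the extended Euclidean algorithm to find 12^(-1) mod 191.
Extended GCD: 12(16) + 191(-1) = 1. So 12^(-1) ≡ 16 (mod 191). Verify: 12 × 16 = 192 ≡ 1 (mod 191)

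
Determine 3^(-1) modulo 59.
Since 59 is prime, by Fermat 3^(-1) ≡ 3^{57} ≡ 20 mod 59. Verify: 3 × 20 = 60 ≡ 1 mod 59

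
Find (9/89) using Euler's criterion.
(9/89) = 9^{44} mod 89 = 1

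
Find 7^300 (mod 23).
Using Fermat: 7^{22} ≡ 1 (mod 23). 300 ≡ 14 (mod 22). So 7^{300} ≡ 7^{14} ≡ 2 (mod 23)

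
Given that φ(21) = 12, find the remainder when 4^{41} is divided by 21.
By Euler: 4^{12} ≡ 1 mod 21 since gcd(4, 21) = 1. 41 = 3×12 + 5. So 4^{41} ≡ 4^{5} ≡ 16 mod 21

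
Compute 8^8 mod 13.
By repeated squaring mod 13: 8^{1}≡8, 8^{2}≡12, 8^{4}≡1, 8^{8}≡1. So 8^{8} ≡ 1 mod 13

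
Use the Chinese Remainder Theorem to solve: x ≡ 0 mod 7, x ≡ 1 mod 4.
M = 7 × 4 = 28. M₁ = 4, y₁ ≡ 2 mod 7. M₂ = 7, y₂ ≡ 3 mod 4. x = 0×4×2 + 1×7×3 ≡ 21 mod 28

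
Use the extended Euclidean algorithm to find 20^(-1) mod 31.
Extended GCD: 20(14) + 31(-9) = 1. So 20^(-1) ≡ 14 (mod 31). Verify: 20 × 14 = 280 ≡ 1 (mod 31)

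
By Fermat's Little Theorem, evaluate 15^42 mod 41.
By Fermat: 15^{40} ≡ 1 (mod 41). So 15^{42} = 15^{40} · 15^{2} ≡ 15^{2} ≡ 20 (mod 41)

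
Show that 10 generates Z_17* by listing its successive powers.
10^1, 10^2, ..., 10^{16} mod 17: [10, 15, 14, 4, 6, 9, 5, 16, 7, 2, 3, 13, 11, 8, 12, 1]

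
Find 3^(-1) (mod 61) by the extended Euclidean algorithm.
Extended GCD: 3(-20) + 61(1) = 1. So 3^(-1) ≡ -20 ≡ 41 (mod 61). Verify: 3 × 41 = 123 ≡ 1 (mod 61)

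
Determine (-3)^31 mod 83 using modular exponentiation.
By repeated squaring mod 83: (-3)^{1}≡80, (-3)^{2}≡9, (-3)^{4}≡81, (-3)^{8}≡4, (-3)^{16}≡16. Then (-3)^{31} = (-3)^{16+8+4+2+1} ≡ 16 × 4 × 81 × 9 × 80 ≡ 53 mod 83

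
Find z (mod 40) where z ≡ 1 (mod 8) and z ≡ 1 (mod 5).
M = 8 × 5 = 40. M₁ = 5, y₁ ≡ 5 (mod 8). M₂ = 8, y₂ ≡ 2 (mod 5). z = 1×5×5 + 1×8×2 ≡ 1 (mod 40)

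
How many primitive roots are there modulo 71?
A prime p has φ(p-1) primitive roots; here φ(70) = 24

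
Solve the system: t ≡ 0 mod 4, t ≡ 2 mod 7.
M = 4 × 7 = 28. M₁ = 7, y₁ ≡ 3 mod 4. M₂ = 4, y₂ ≡ 2 mod 7. t = 0×7×3 + 2×4×2 ≡ 16 mod 28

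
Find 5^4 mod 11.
5^{4} = 625 ≡ 9 mod 11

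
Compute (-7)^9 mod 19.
By repeated squaring mod 19: (-7)^{1}≡12, (-7)^{2}≡11, (-7)^{4}≡7, (-7)^{8}≡11. Then (-7)^{9} = (-7)^{8+1} ≡ 11 × 12 ≡ 18 mod 19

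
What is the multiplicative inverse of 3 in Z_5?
Since 5 is prime, by Fermat 3^(-1) ≡ 3^{3} ≡ 2 (mod 5). Verify: 3 × 2 = 6 ≡ 1 (mod 5)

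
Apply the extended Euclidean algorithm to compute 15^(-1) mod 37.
Extended GCD: 15(5) + 37(-2) = 1. So 15^(-1) ≡ 5 mod 37. Verify: 15 × 5 = 75 ≡ 1 mod 37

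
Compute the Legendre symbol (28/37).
(28/37) = 28^{18} mod 37 = 1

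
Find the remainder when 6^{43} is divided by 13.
By Fermat: 6^{12} ≡ 1 mod 13. 43 = 3×12 + 7. So 6^{43} ≡ 6^{7} ≡ 7 mod 13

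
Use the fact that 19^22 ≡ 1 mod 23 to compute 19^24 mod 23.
By Fermat: 19^{22} ≡ 1 mod 23. So 19^{24} = 19^{22} · 19^{2} ≡ 19^{2} ≡ 16 mod 23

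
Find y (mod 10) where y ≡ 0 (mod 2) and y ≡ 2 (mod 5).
M = 2 × 5 = 10. M₁ = 5, y₁ ≡ 1 (mod 2). M₂ = 2, y₂ ≡ 3 (mod 5). y = 0×5×1 + 2×2×3 ≡ 2 (mod 10)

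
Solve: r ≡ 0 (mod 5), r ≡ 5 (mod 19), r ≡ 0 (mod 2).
M = 5 × 19 × 2 = 190. M₁ = 38, y₁ ≡ 2 (mod 5). M₂ = 10, y₂ ≡ 2 (mod 19). M₃ = 95, y₃ ≡ 1 (mod 2). r = 0×38×2 + 5×10×2 + 0×95×1 ≡ 100 (mod 190)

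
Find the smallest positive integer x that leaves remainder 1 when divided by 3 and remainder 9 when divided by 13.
M = 3 × 13 = 39. M₁ = 13, y₁ ≡ 1 (mod 3). M₂ = 3, y₂ ≡ 9 (mod 13). x = 1×13×1 + 9×3×9 ≡ 22 (mod 39)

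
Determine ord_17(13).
Powers of 13 mod 17: 13^1≡13, 13^2≡16, 13^3≡4, 13^4≡1. ord_17(13) = 4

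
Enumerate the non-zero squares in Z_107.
Squares in Z_107*: {1, 3, 4, 9, 10, 11, 12, 13, 14, 16, 19, 23, 25, 27, 29, 30, 33, 34, 35, 36, 37, 39, 40, 41, 42, 44, 47, 48, 49, 52, 53, 56, 57, 61, 62, 64, 69, 75, 76, 79, 81, 83, 85, 86, 87, 89, 90, 92, 99, 100, 101, 102, 105}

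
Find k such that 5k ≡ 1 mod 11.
Since 11 is prime, by Fermat 5^(-1) ≡ 5^{9} ≡ 9 mod 11. Verify: 5 × 9 = 45 ≡ 1 mod 11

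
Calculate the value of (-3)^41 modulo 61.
By repeated squaring mod 61: (-3)^{1}≡58, (-3)^{2}≡9, (-3)^{4}≡20, (-3)^{8}≡34, (-3)^{16}≡58, (-3)^{32}≡9. Then (-3)^{41} = (-3)^{32+8+1} ≡ 9 × 34 × 58 ≡ 58 mod 61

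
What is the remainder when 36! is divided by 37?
By Wilson's theorem, (36)! ≡ -1 ≡ 36 (mod 37)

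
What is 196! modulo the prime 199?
(198)! = (196)! × (197) × (198) ≡ -1 (mod 199). So (196)! ≡ -1 × [(198)(197)]^(-1) ≡ 99 (mod 199)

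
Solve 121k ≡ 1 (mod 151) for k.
Since 151 is prime, by Fermat 121^(-1) ≡ 121^{149} ≡ 5 (mod 151). Verify: 121 × 5 = 605 ≡ 1 (mod 151)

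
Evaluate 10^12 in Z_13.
Using Fermat: 10^{12} ≡ 1 mod 13. 12 ≡ 0 mod 12. So 10^{12} ≡ 10^{0} ≡ 1 mod 13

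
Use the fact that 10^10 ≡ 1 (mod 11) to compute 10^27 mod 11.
By Fermat: 10^{10} ≡ 1 (mod 11). 27 = 2×10 + 7. So 10^{27} ≡ 10^{7} ≡ 10 (mod 11)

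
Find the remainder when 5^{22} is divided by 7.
By Fermat: 5^{6} ≡ 1 (mod 7). 22 = 3×6 + 4. So 5^{22} ≡ 5^{4} ≡ 2 (mod 7)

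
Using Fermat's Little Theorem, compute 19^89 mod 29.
By Fermat: 19^{28} ≡ 1 mod 29. 89 = 3×28 + 5. So 19^{89} ≡ 19^{5} ≡ 21 mod 29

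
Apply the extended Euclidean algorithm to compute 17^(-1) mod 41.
Extended GCD: 17(-12) + 41(5) = 1. So 17^(-1) ≡ -12 ≡ 29 (mod 41). Verify: 17 × 29 = 493 ≡ 1 (mod 41)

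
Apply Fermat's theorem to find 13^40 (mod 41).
By Fermat's Little Theorem, 13^{40} ≡ 1 (mod 41) since 41 is prime and gcd(13, 41) = 1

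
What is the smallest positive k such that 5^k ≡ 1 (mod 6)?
Powers of 5 mod 6: 5^1≡5, 5^2≡1. ord_6(5) = 2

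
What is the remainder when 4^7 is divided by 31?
By repeated squaring mod 31: 4^{1}≡4, 4^{2}≡16, 4^{4}≡8. Then 4^{7} = 4^{4+2+1} ≡ 8 × 16 × 4 ≡ 16 mod 31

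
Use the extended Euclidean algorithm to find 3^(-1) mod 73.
Extended GCD: 3(-24) + 73(1) = 1. So 3^(-1) ≡ -24 ≡ 49 (mod 73). Verify: 3 × 49 = 147 ≡ 1 (mod 73)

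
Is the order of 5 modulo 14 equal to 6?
Powers of 5 mod 14: 5^1≡5, 5^2≡11, 5^3≡13, 5^4≡9, 5^5≡3, 5^6≡1. First k with 5^k≡1 is k=6. Yes, ord_14(5) = 6.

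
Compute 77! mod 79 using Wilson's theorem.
(78)! = (77)! × (78) ≡ -1 mod 79. So (77)! ≡ -1 × (78)^(-1) ≡ (-1)×(-1) = 1 mod 79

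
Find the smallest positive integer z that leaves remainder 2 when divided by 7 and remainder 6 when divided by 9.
M = 7 × 9 = 63. M₁ = 9, y₁ ≡ 4 mod 7. M₂ = 7, y₂ ≡ 4 mod 9. z = 2×9×4 + 6×7×4 ≡ 51 mod 63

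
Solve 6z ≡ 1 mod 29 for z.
Since 29 is prime, by Fermat 6^(-1) ≡ 6^{27} ≡ 5 mod 29. Verify: 6 × 5 = 30 ≡ 1 mod 29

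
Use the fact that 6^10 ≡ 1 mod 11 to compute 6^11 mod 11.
By Fermat: 6^{10} ≡ 1 mod 11. So 6^{11} = 6^{10} · 6^{1} ≡ 6^{1} ≡ 6 mod 11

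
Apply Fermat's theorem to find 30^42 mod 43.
By Fermat's Little Theorem, 30^{42} ≡ 1 mod 43 since 43 is prime and gcd(30, 43) = 1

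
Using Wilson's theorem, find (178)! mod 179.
By Wilson's theorem, (178)! ≡ -1 ≡ 178 (mod 179)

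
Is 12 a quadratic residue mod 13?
By Euler's criterion: 12^{6} ≡ 1 mod 13. Since this equals 1, 12 is a QR.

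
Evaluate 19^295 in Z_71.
Using Fermat: 19^{70} ≡ 1 mod 71. 295 ≡ 15 mod 70. So 19^{295} ≡ 19^{15} ≡ 32 mod 71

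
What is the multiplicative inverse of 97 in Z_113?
Since 113 is prime, by Fermat 97^(-1) ≡ 97^{111} ≡ 7 (mod 113). Verify: 97 × 7 = 679 ≡ 1 (mod 113)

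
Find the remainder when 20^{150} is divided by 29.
By Fermat: 20^{28} ≡ 1 mod 29. 150 = 5×28 + 10. So 20^{150} ≡ 20^{10} ≡ 25 mod 29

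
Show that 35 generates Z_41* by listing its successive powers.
35^1, 35^2, ..., 35^{40} mod 41: [35, 36, 30, 25, 14, 39, 12, 10, 22, 32, 13, 4, 17, 21, 38, 18, 15, 33, 7, 40, 6, 5, 11, 16, 27, 2, 29, 31, 19, 9, 28, 37, 24, 20, 3, 23, 26, 8, 34, 1]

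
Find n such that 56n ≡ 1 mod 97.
Since 97 is prime, by Fermat 56^(-1) ≡ 56^{95} ≡ 26 mod 97. Verify: 56 × 26 = 1456 ≡ 1 mod 97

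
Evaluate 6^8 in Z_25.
By repeated squaring (mod 25): 6^{1}≡6, 6^{2}≡11, 6^{4}≡21, 6^{8}≡16. So 6^{8} ≡ 16 (mod 25)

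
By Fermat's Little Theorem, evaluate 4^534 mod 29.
By Fermat: 4^{28} ≡ 1 mod 29. 534 ≡ 2 mod 28. So 4^{534} ≡ 4^{2} ≡ 16 mod 29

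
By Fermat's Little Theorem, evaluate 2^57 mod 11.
By Fermat: 2^{10} ≡ 1 mod 11. 57 = 5×10 + 7. So 2^{57} ≡ 2^{7} ≡ 7 mod 11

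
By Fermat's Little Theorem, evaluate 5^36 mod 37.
By Fermat's Little Theorem, 5^{36} ≡ 1 (mod 37) since 37 is prime and gcd(5, 37) = 1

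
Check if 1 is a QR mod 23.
By Euler's criterion: 1^{11} ≡ 1 (mod 23). Since this equals 1, 1 is a QR.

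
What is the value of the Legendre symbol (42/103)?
(42/103) = 42^{51} mod 103 = -1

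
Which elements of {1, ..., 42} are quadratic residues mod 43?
Quadratic residues modulo 43: {1, 4, 6, 9, 10, 11, 13, 14, 15, 16, 17, 21, 23, 24, 25, 31, 35, 36, 38, 40, 41}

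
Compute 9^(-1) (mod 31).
Since 31 is prime, by Fermat 9^(-1) ≡ 9^{29} ≡ 7 (mod 31). Verify: 9 × 7 = 63 ≡ 1 (mod 31)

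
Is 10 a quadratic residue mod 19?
By Euler's criterion: 10^{9} ≡ 18 mod 19. Since this equals -1 (≡ 18), 10 is not a QR.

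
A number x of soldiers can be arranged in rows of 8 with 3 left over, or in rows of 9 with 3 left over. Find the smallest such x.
M = 8 × 9 = 72. M₁ = 9, y₁ ≡ 1 mod 8. M₂ = 8, y₂ ≡ 8 mod 9. x = 3×9×1 + 3×8×8 ≡ 3 mod 72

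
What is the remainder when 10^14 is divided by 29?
By repeated squaring mod 29: 10^{1}≡10, 10^{2}≡13, 10^{4}≡24, 10^{8}≡25. Then 10^{14} = 10^{8+4+2} ≡ 25 × 24 × 13 ≡ 28 mod 29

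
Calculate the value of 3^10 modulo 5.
Using Fermat: 3^{4} ≡ 1 (mod 5). 10 ≡ 2 (mod 4). So 3^{10} ≡ 3^{2} ≡ 4 (mod 5)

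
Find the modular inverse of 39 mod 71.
Since 71 is prime, by Fermat 39^(-1) ≡ 39^{69} ≡ 51 (mod 71). Verify: 39 × 51 = 1989 ≡ 1 (mod 71)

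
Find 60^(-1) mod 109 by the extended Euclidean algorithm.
Extended GCD: 60(20) + 109(-11) = 1. So 60^(-1) ≡ 20 mod 109. Verify: 60 × 20 = 1200 ≡ 1 mod 109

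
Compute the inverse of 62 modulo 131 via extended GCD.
Extended GCD: 62(-19) + 131(9) = 1. So 62^(-1) ≡ -19 ≡ 112 (mod 131). Verify: 62 × 112 = 6944 ≡ 1 (mod 131)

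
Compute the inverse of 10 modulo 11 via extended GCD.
Extended GCD: 10(-1) + 11(1) = 1. So 10^(-1) ≡ -1 ≡ 10 (mod 11). Verify: 10 × 10 = 100 ≡ 1 (mod 11)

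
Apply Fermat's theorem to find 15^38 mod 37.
By Fermat: 15^{36} ≡ 1 mod 37. So 15^{38} = 15^{36} · 15^{2} ≡ 15^{2} ≡ 3 mod 37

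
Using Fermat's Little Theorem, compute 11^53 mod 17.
By Fermat: 11^{16} ≡ 1 (mod 17). 53 = 3×16 + 5. So 11^{53} ≡ 11^{5} ≡ 10 (mod 17)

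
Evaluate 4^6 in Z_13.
By repeated squaring (mod 13): 4^{1}≡4, 4^{2}≡3, 4^{4}≡9. Then 4^{6} = 4^{4+2} ≡ 9 × 3 ≡ 1 (mod 13)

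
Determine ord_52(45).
Powers of 45 mod 52: 45^1≡45, 45^2≡49, 45^3≡21, 45^4≡9, 45^5≡41, 45^6≡25, 45^7≡33, 45^8≡29, 45^9≡5, 45^10≡17, 45^11≡37, 45^12≡1. Order = 12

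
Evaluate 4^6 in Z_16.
By repeated squaring (mod 16): 4^{1}≡4, 4^{2}≡0, 4^{4}≡0. Then 4^{6} = 4^{4+2} ≡ 0 × 0 ≡ 0 (mod 16)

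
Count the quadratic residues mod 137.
For prime 137, there are (p-1)/2 = (137-1)/2 = 68 quadratic residues (excluding 0).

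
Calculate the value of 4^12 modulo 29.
By repeated squaring mod 29: 4^{1}≡4, 4^{2}≡16, 4^{4}≡24, 4^{8}≡25. Then 4^{12} = 4^{8+4} ≡ 25 × 24 ≡ 20 mod 29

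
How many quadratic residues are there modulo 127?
Exactly half the non-zero residues mod a prime are QRs: (127-1)/2 = 63.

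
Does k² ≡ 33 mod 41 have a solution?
By Euler's criterion: 33^{20} ≡ 1 mod 41. Since this equals 1, 33 is a QR.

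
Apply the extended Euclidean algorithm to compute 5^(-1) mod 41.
Extended GCD: 5(-8) + 41(1) = 1. So 5^(-1) ≡ -8 ≡ 33 (mod 41). Verify: 5 × 33 = 165 ≡ 1 (mod 41)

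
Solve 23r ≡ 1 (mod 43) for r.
Since 43 is prime, by Fermat 23^(-1) ≡ 23^{41} ≡ 15 (mod 43). Verify: 23 × 15 = 345 ≡ 1 (mod 43)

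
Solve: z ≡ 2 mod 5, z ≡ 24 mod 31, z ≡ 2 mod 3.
M = 5 × 31 × 3 = 465. M₁ = 93, y₁ ≡ 2 mod 5. M₂ = 15, y₂ ≡ 29 mod 31. M₃ = 155, y₃ ≡ 2 mod 3. z = 2×93×2 + 24×15×29 + 2×155×2 ≡ 272 mod 465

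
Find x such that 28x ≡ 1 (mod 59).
Since 59 is prime, by Fermat 28^(-1) ≡ 28^{57} ≡ 19 (mod 59). Verify: 28 × 19 = 532 ≡ 1 (mod 59)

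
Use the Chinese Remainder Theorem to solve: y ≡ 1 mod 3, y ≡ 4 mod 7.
M = 3 × 7 = 21. M₁ = 7, y₁ ≡ 1 mod 3. M₂ = 3, y₂ ≡ 5 mod 7. y = 1×7×1 + 4×3×5 ≡ 4 mod 21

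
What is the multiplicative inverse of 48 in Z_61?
Since 61 is prime, by Fermat 48^(-1) ≡ 48^{59} ≡ 14 mod 61. Verify: 48 × 14 = 672 ≡ 1 mod 61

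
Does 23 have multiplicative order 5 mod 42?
Powers of 23 mod 42: 23^1≡23, 23^2≡25, 23^3≡29, 23^4≡37, 23^5≡11, 23^6≡1. 23^5≡11≢1, so ord ≠ 5. No, the actual order is 6.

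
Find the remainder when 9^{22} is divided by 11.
By Fermat: 9^{10} ≡ 1 (mod 11). 22 = 2×10 + 2. So 9^{22} ≡ 9^{2} ≡ 4 (mod 11)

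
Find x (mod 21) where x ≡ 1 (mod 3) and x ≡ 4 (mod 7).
M = 3 × 7 = 21. M₁ = 7, y₁ ≡ 1 (mod 3). M₂ = 3, y₂ ≡ 5 (mod 7). x = 1×7×1 + 4×3×5 ≡ 4 (mod 21)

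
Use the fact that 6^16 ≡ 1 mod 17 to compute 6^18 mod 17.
By Fermat: 6^{16} ≡ 1 mod 17. So 6^{18} = 6^{16} · 6^{2} ≡ 6^{2} ≡ 2 mod 17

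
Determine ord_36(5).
Powers of 5 mod 36: 5^1≡5, 5^2≡25, 5^3≡17, 5^4≡13, 5^5≡29, 5^6≡1. So the order of 5 is 6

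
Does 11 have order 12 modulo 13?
ord_13(11) divides 12. For each prime q|12: 11^{6}≡12, 11^{4}≡3, none ≡ 1. So 11 has order 12 and is a primitive root mod 13.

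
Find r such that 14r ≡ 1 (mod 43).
Since 43 is prime, by Fermat 14^(-1) ≡ 14^{41} ≡ 40 (mod 43). Verify: 14 × 40 = 560 ≡ 1 (mod 43)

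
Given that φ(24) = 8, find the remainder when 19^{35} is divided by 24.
By Euler: 19^{8} ≡ 1 mod 24 since gcd(19, 24) = 1. 35 = 4×8 + 3. So 19^{35} ≡ 19^{3} ≡ 19 mod 24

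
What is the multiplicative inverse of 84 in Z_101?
Since 101 is prime, by Fermat 84^(-1) ≡ 84^{99} ≡ 95 (mod 101). Verify: 84 × 95 = 7980 ≡ 1 (mod 101)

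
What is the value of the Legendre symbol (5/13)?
(5/13) = 5^{6} mod 13 = -1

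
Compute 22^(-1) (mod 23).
Since 23 is prime, by Fermat 22^(-1) ≡ 22^{21} ≡ 22 (mod 23). Verify: 22 × 22 = 484 ≡ 1 (mod 23)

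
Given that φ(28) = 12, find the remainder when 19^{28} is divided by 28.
By Euler: 19^{12} ≡ 1 mod 28 since gcd(19, 28) = 1. 28 = 2×12 + 4. So 19^{28} ≡ 19^{4} ≡ 9 mod 28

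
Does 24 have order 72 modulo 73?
24^{12} ≡ 1 (mod 73) and 12 < 72, so ord_73(24) = 12 ≠ 72 and 24 is not a primitive root.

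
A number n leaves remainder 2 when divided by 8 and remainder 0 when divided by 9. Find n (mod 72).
M = 8 × 9 = 72. M₁ = 9, y₁ ≡ 1 (mod 8). M₂ = 8, y₂ ≡ 8 (mod 9). n = 2×9×1 + 0×8×8 ≡ 18 (mod 72)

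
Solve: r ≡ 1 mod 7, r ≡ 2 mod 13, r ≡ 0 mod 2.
M = 7 × 13 × 2 = 182. M₁ = 26, y₁ ≡ 3 mod 7. M₂ = 14, y₂ ≡ 1 mod 13. M₃ = 91, y₃ ≡ 1 mod 2. r = 1×26×3 + 2×14×1 + 0×91×1 ≡ 106 mod 182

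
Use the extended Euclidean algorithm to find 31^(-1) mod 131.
Extended GCD: 31(-38) + 131(9) = 1. So 31^(-1) ≡ -38 ≡ 93 (mod 131). Verify: 31 × 93 = 2883 ≡ 1 (mod 131)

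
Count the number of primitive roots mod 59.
A prime p has φ(p-1) primitive roots; here φ(58) = 28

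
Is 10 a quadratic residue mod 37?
By Euler's criterion: 10^{18} ≡ 1 (mod 37). Since this equals 1, 10 is a QR.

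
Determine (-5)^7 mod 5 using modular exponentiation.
By repeated squaring (mod 5): (-5)^{1}≡0, (-5)^{2}≡0, (-5)^{4}≡0. Then (-5)^{7} = (-5)^{4+2+1} ≡ 0 × 0 × 0 ≡ 0 (mod 5)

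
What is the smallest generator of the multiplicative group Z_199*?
g = 3. For each prime q|198: 3^{99}≡198, 3^{66}≡106, 3^{18}≡125, none ≡ 1, so ord_199(3) = 198 and 3 is a primitive root.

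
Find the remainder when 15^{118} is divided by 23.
By Fermat: 15^{22} ≡ 1 mod 23. 118 = 5×22 + 8. So 15^{118} ≡ 15^{8} ≡ 4 mod 23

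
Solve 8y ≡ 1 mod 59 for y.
Since 59 is prime, by Fermat 8^(-1) ≡ 8^{57} ≡ 37 mod 59. Verify: 8 × 37 = 296 ≡ 1 mod 59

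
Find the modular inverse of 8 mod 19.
Since 19 is prime, by Fermat 8^(-1) ≡ 8^{17} ≡ 12 (mod 19). Verify: 8 × 12 = 96 ≡ 1 (mod 19)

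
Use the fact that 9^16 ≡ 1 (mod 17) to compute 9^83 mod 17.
By Fermat: 9^{16} ≡ 1 (mod 17). 83 = 5×16 + 3. So 9^{83} ≡ 9^{3} ≡ 15 (mod 17)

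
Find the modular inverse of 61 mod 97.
Since 97 is prime, by Fermat 61^(-1) ≡ 61^{95} ≡ 35 (mod 97). Verify: 61 × 35 = 2135 ≡ 1 (mod 97)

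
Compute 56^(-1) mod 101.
Since 101 is prime, by Fermat 56^(-1) ≡ 56^{99} ≡ 92 mod 101. Verify: 56 × 92 = 5152 ≡ 1 mod 101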